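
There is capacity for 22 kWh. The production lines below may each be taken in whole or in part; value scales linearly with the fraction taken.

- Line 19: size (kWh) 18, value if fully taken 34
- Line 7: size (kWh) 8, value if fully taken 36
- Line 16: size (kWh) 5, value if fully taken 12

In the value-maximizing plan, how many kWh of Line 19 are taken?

Sort by value density: Line 7 36/8≈4.5, Line 16 12/5≈2.4, Line 19 34/18≈1.89.
All 8 kWh of Line 7 fit (value 36) — 14 remain.
Take all of Line 16 (5 kWh, value 12) — 9 kWh left.
Only 9 kWh remain; take 9/18 of Line 19 for value 34×9/18 = 17.

9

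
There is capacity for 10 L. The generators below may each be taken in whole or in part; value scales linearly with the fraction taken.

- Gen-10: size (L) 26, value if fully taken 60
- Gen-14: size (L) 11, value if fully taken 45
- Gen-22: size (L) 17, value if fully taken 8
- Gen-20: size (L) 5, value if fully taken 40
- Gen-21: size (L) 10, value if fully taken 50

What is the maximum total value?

65

Sort by value density: Gen-20 40/5≈8, Gen-21 50/10≈5, Gen-14 45/11≈4.09, Gen-10 60/26≈2.31, Gen-22 8/17≈0.471.
Take all of Gen-20 (5 L, value 40) — 5 L left.
Only 5 L remain; take 5/10 of Gen-21 for value 50×5/10 = 25.
Total value = 65.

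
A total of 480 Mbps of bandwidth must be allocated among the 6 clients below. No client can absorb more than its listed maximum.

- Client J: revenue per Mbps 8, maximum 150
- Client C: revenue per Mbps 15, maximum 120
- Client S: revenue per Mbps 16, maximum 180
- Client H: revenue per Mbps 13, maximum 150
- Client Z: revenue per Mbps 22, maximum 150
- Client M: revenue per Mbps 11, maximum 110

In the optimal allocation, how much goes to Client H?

Highest revenue per Mbps first: Client Z 22 > Client S 16 > Client C 15 > Client H 13 > Client M 11 > Client J 8.
Give Client Z 150 to hit its cap of 150 ; 330 left.
Client S: +180 to 180 (cap) ; 150 left.
Client C takes 120 to reach its cap of 120 ; 30 left.
Client H: +30 (room for 150) → 30. Pool exhausted.

30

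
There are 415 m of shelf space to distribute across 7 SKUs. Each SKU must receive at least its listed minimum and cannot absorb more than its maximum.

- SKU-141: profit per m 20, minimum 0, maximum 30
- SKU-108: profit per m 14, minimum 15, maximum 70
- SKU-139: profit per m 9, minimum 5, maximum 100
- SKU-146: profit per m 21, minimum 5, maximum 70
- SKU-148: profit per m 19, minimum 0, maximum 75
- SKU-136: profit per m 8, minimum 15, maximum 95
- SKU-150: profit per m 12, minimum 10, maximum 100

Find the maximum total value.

Meeting every minimum uses 0+15+5+5+0+15+10 = 50 m, leaving 365.
Rank by profit per m: SKU-146 21 > SKU-141 20 > SKU-148 19 > SKU-108 14 > SKU-150 12 > SKU-139 9 > SKU-136 8.
SKU-146 takes 65 more to reach its cap of 70 — 300 left.
SKU-141 takes 30 more to reach its cap of 30 — 270 left.
Give SKU-148 75 more to hit its cap of 75 — 195 left.
SKU-108: +55 to 70 (cap) — 140 left.
Give SKU-150 90 more to hit its cap of 100 — 50 left.
SKU-139 has room for 95 more but only 50 remain, so it gets 55.
Total = 20×30 + 14×70 + 9×55 + 21×70 + 19×75 + 8×15 + 12×100 = 6290.

6290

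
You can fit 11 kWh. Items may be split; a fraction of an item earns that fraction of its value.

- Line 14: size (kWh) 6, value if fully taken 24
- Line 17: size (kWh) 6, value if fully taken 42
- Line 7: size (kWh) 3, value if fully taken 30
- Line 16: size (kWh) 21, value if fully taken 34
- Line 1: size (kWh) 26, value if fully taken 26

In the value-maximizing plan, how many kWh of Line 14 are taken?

Best value per unit of size first: Line 7 30/3≈10, Line 17 42/6≈7, Line 14 24/6≈4, Line 16 34/21≈1.62, Line 1 26/26≈1.
All 3 kWh of Line 7 fit (value 30) — 8 remain.
Take all of Line 17 (6 kWh, value 42) — 2 kWh left.
Only 2 kWh remain; take 2/6 of Line 14 for value 24×2/6 = 8.

2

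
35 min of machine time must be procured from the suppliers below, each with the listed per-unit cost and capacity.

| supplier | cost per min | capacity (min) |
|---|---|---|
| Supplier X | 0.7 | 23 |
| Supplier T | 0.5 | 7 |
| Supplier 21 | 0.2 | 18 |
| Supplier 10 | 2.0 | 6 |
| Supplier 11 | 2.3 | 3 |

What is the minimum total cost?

14.1

Cheapest first:
Supplier 21 (0.2): use full 18 → 17 min to go.
Supplier T at 0.5: take all 7 min → 10 still needed.
Supplier X at 0.7: take 10 of its 23 → requirement met.
Supplier 10, Supplier 11: unused.
Cost = 18×0.2 + 7×0.5 + 10×0.7 = 14.1.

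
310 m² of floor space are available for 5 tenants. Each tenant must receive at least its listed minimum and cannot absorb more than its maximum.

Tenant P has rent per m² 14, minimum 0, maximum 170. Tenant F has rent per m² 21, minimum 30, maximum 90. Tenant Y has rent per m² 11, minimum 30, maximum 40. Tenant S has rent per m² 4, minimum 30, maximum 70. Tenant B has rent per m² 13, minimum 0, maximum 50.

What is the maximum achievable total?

4580

Meeting every minimum uses 0+30+30+30+0 = 90 m², leaving 220.
Order the tenants by rent per m²: Tenant F 21 > Tenant P 14 > Tenant B 13 > Tenant Y 11 > Tenant S 4.
Give Tenant F 60 more to hit its cap of 90 → 160 left.
Tenant P: +160 (room for 170) → 160. Pool exhausted.
Total = 14×160 + 21×90 + 11×30 + 4×30 = 4580.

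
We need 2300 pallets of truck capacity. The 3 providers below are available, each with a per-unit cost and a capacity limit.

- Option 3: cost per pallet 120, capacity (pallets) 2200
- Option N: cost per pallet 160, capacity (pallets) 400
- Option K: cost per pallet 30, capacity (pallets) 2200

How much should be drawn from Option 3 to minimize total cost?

Use providers in increasing cost order.
Take 2200 from Option K at 30 → need 100 more.
Option 3 at 120: take 100 of its 2200 → requirement met.
Option N: unused.

100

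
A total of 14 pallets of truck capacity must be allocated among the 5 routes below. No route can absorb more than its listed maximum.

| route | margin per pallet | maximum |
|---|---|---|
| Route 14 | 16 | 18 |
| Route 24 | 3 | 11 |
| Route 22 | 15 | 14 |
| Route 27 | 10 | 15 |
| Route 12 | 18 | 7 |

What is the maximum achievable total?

Order the routes by margin per pallet: Route 12 18 > Route 14 16 > Route 22 15 > Route 27 10 > Route 24 3.
Route 12 takes 7 to reach its cap of 7 → 7 left.
Route 14: +7 (room for 18) → 7. Pool exhausted.
Total = 16×7 + 18×7 = 238.

238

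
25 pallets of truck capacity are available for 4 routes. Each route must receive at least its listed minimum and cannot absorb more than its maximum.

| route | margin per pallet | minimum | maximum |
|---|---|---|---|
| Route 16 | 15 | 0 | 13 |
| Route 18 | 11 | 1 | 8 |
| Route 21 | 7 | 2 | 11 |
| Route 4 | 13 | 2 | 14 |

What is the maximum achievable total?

Meeting every minimum uses 0+1+2+2 = 5 pallets, leaving 20.
Rank by margin per pallet: Route 16 15 > Route 4 13 > Route 18 11 > Route 21 7.
Route 16: +13 to 13 (cap) ; 7 left.
Only 7 left; Route 4 takes them to reach 9.
Total = 15×13 + 11×1 + 7×2 + 13×9 = 337.

337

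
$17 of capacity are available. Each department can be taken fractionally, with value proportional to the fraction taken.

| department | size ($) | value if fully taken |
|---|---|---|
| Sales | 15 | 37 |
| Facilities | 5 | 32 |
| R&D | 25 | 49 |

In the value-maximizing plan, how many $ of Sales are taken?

12

Sort by value density: Facilities 32/5≈6.4, Sales 37/15≈2.47, R&D 49/25≈1.96.
Take all of Facilities (5 $, value 32) ; 12 $ left.
Only 12 $ remain; take 12/15 of Sales for value 37×12/15 = 29.6.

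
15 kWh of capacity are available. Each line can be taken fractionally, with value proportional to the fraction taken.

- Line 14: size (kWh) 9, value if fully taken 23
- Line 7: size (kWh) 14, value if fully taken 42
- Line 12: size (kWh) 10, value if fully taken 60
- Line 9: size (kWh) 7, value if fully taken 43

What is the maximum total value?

91

Sort by value density: Line 9 43/7≈6.14, Line 12 60/10≈6, Line 7 42/14≈3, Line 14 23/9≈2.56.
Take all of Line 9 (7 kWh, value 43) → 8 kWh left.
Fill the last 8 kWh with part of Line 12: 8/10 of it earns 48.
Total value = 91.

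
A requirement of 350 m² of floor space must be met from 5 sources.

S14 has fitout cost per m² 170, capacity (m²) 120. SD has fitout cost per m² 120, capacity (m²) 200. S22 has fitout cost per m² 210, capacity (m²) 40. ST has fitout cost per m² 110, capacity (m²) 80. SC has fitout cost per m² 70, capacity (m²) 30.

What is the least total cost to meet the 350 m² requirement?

41700

Fill from the cheapest source first.
SC at 70: take all 30 m² — 320 still needed.
ST at 110: take all 80 m² — 240 still needed.
SD (120): use full 200 — 40 m² to go.
S14 (170): take the remaining 40 — done.
S22: unused.
Cost = 30×70 + 80×110 + 200×120 + 40×170 = 41700.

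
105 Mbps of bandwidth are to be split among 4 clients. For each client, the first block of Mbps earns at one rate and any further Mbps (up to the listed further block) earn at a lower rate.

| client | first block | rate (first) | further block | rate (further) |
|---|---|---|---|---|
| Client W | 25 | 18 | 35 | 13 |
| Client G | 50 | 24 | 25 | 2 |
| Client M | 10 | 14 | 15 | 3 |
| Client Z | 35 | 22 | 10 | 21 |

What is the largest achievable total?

Treat each block as its own option and order by rate: Client G/T1 24 > Client Z/T1 22 > Client Z/T2 21 > Client W/T1 18 > Client M/T1 14 > Client W/T2 13 > Client M/T2 3 > Client G/T2 2.
Client G T1 at 24: fill all 50 → 55 left.
Client Z/T1 (22): +35 → 20 left.
Client Z T2 at 21: fill all 10 → 10 left.
Client W T1 at 18: only 10 left, fill 10.
Total = 24×50 + 22×35 + 21×10 + 18×10 = 2360.

2360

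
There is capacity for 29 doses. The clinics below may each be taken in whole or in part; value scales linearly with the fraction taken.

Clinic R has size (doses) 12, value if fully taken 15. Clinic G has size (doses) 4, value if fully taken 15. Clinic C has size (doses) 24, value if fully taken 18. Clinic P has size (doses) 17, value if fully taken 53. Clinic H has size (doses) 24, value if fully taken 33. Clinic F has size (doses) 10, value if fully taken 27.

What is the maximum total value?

89.6

Rank by value-to-size ratio: Clinic G 15/4≈3.75, Clinic P 53/17≈3.12, Clinic F 27/10≈2.7, Clinic H 33/24≈1.38, Clinic R 15/12≈1.25, Clinic C 18/24≈0.75.
All 4 doses of Clinic G fit (value 15) → 25 remain.
Clinic P: take in full, 17 doses for value 53 → 8 left.
8 doses left: a 8/10 share of Clinic F gives 27×8/10 = 21.6.
Total value = 89.6.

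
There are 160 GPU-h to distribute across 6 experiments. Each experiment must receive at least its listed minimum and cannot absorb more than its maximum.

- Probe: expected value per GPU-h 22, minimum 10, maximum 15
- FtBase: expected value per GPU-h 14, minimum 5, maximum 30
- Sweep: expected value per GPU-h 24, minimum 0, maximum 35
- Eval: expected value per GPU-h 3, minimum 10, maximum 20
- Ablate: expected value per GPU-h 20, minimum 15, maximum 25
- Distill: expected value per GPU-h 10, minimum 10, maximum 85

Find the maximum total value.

Meeting every minimum uses 10+5+0+10+15+10 = 50 GPU-h, leaving 110.
Rank by expected value per GPU-h: Sweep 24 > Probe 22 > Ablate 20 > FtBase 14 > Distill 10 > Eval 3.
Give Sweep 35 more to hit its cap of 35 ; 75 left.
Probe: +5 to 15 (cap) ; 70 left.
Ablate: +10 to 25 (cap) ; 60 left.
Give FtBase 25 more to hit its cap of 30 ; 35 left.
Only 35 left; Distill takes them to reach 45.
Total = 22×15 + 14×30 + 24×35 + 3×10 + 20×25 + 10×45 = 2570.

2570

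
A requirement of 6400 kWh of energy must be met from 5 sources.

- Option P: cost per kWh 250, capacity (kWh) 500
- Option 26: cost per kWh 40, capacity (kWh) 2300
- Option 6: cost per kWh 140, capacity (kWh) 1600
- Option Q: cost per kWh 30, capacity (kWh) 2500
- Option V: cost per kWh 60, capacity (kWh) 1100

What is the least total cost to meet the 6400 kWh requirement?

Fill from the cheapest source first.
Take 2500 from Option Q at 30 — need 3900 more.
Take 2300 from Option 26 at 40 — need 1600 more.
Take 1100 from Option V at 60 — need 500 more.
Take 500 from Option 6 at 140 to finish.
Option P: unused.
Cost = 2500×30 + 2300×40 + 1100×60 + 500×140 = 303000.

303000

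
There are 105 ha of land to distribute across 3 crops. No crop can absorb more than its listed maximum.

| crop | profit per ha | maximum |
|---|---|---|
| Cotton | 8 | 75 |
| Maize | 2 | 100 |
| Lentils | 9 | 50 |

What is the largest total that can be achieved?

Highest profit per ha first: Lentils 9 > Cotton 8 > Maize 2.
Lentils: +50 to 50 (cap) → 55 left.
Cotton: +55 (room for 75) → 55. Pool exhausted.
Total = 8×55 + 9×50 = 890.

890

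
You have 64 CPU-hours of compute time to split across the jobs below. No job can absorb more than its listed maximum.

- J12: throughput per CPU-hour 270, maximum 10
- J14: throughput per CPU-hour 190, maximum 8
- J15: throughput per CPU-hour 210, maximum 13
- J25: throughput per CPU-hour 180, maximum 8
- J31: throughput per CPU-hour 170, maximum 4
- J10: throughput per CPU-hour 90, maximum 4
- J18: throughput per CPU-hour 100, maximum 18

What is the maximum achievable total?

11140

Order the jobs by throughput per CPU-hour: J12 270 > J15 210 > J14 190 > J25 180 > J31 170 > J18 100 > J10 90.
J12: +10 to 10 (cap) → 54 left.
Give J15 13 to hit its cap of 13 → 41 left.
J14 takes 8 to reach its cap of 8 → 33 left.
J25 takes 8 to reach its cap of 8 → 25 left.
J31 takes 4 to reach its cap of 4 → 21 left.
Give J18 18 to hit its cap of 18 → 3 left.
Only 3 left; J10 takes them to reach 3.
Total = 270×10 + 190×8 + 210×13 + 180×8 + 170×4 + 90×3 + 100×18 = 11140.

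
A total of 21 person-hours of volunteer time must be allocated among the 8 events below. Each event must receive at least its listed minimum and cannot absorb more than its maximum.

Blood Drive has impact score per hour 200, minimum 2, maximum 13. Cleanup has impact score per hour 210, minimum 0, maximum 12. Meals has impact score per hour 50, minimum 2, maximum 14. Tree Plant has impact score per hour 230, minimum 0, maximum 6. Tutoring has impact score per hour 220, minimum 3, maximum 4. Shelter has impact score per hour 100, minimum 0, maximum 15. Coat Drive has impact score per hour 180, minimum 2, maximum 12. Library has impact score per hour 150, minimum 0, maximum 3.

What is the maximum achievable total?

Meeting every minimum uses 2+0+2+0+3+0+2+0 = 9 person-hours, leaving 12.
Rank by impact score per hour: Tree Plant 230 > Tutoring 220 > Cleanup 210 > Blood Drive 200 > Coat Drive 180 > Library 150 > Shelter 100 > Meals 50.
Tree Plant: +6 to 6 (cap) ; 6 left.
Tutoring takes 1 more to reach its cap of 4 ; 5 left.
Only 5 left; Cleanup takes them to reach 5.
Total = 200×2 + 210×5 + 50×2 + 230×6 + 220×4 + 180×2 = 4170.

4170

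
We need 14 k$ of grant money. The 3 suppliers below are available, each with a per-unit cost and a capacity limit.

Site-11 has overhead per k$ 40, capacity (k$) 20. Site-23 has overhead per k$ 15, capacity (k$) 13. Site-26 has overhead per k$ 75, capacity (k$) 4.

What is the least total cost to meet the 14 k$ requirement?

235

Cheapest first:
Take 13 from Site-23 at 15 → need 1 more.
Site-11 (40): take the remaining 1 → done.
Site-26: unused.
Cost = 13×15 + 1×40 = 235.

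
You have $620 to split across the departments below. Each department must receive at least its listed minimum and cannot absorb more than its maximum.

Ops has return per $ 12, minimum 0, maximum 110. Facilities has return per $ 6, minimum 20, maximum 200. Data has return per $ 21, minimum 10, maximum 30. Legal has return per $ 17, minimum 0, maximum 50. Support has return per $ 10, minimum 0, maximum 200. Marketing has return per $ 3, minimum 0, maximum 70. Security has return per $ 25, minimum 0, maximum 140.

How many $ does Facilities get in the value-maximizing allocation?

90

Meeting every minimum uses 0+20+10+0+0+0+0 = 30 $, leaving 590.
Order the departments by return per $: Security 25 > Data 21 > Legal 17 > Ops 12 > Support 10 > Facilities 6 > Marketing 3.
Security takes 140 more to reach its cap of 140 ; 450 left.
Data takes 20 more to reach its cap of 30 ; 430 left.
Give Legal 50 more to hit its cap of 50 ; 380 left.
Give Ops 110 more to hit its cap of 110 ; 270 left.
Support: +200 to 200 (cap) ; 70 left.
Facilities has room for 180 more but only 70 remain, so it gets 90.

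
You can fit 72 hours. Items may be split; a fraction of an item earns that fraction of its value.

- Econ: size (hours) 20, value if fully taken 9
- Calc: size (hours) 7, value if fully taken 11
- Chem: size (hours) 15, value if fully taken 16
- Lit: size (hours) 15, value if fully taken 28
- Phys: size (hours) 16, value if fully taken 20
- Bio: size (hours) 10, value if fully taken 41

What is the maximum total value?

120.05

Best value per unit of size first: Bio 41/10≈4.1, Lit 28/15≈1.87, Calc 11/7≈1.57, Phys 20/16≈1.25, Chem 16/15≈1.07, Econ 9/20≈0.45.
All 10 hours of Bio fit (value 41) → 62 remain.
Lit: take in full, 15 hours for value 28 → 47 left.
All 7 hours of Calc fit (value 11) → 40 remain.
All 16 hours of Phys fit (value 20) → 24 remain.
Take all of Chem (15 hours, value 16) → 9 hours left.
Fill the last 9 hours with part of Econ: 9/20 of it earns 4.05.
Total value = 120.05.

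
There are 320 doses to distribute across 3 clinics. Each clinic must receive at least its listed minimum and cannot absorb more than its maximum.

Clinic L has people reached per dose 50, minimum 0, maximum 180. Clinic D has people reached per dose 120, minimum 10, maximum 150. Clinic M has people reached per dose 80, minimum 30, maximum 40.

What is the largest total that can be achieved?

27700

Meeting every minimum uses 0+10+30 = 40 doses, leaving 280.
Highest people reached per dose first: Clinic D 120 > Clinic M 80 > Clinic L 50.
Clinic D: +140 to 150 (cap) — 140 left.
Give Clinic M 10 more to hit its cap of 40 — 130 left.
Only 130 left; Clinic L takes them to reach 130.
Total = 50×130 + 120×150 + 80×40 = 27700.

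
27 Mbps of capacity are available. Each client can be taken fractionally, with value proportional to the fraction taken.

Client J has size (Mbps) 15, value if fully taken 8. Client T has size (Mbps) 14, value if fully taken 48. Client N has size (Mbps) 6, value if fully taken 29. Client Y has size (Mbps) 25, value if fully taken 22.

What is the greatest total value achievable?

83.16

Rank by value-to-size ratio: Client N 29/6≈4.83, Client T 48/14≈3.43, Client Y 22/25≈0.88, Client J 8/15≈0.533.
Take all of Client N (6 Mbps, value 29) — 21 Mbps left.
Take all of Client T (14 Mbps, value 48) — 7 Mbps left.
7 Mbps left: a 7/25 share of Client Y gives 22×7/25 = 6.16.
Total value = 83.16.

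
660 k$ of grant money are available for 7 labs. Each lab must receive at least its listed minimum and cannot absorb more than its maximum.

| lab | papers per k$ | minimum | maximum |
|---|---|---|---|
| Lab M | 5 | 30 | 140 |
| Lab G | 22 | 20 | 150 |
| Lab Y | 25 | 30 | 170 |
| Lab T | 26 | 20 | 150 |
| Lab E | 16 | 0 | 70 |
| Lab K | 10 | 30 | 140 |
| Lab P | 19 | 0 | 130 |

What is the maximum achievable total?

14370

Meeting every minimum uses 30+20+30+20+0+30+0 = 130 k$, leaving 530.
Order the labs by papers per k$: Lab T 26 > Lab Y 25 > Lab G 22 > Lab P 19 > Lab E 16 > Lab K 10 > Lab M 5.
Lab T: +130 to 150 (cap) — 400 left.
Lab Y takes 140 more to reach its cap of 170 — 260 left.
Lab G: +130 to 150 (cap) — 130 left.
Lab P: +130 to 130 (cap) — 0 left.
Total = 5×30 + 22×150 + 25×170 + 26×150 + 10×30 + 19×130 = 14370.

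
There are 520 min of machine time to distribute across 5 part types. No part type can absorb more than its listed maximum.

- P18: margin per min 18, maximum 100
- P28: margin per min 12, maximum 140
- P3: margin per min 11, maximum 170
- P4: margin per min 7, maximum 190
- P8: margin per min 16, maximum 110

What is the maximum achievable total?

Order the part types by margin per min: P18 18 > P8 16 > P28 12 > P3 11 > P4 7.
P18: +100 to 100 (cap) → 420 left.
Give P8 110 to hit its cap of 110 → 310 left.
Give P28 140 to hit its cap of 140 → 170 left.
P3 takes 170 to reach its cap of 170 → 0 left.
Total = 18×100 + 12×140 + 11×170 + 16×110 = 7110.

7110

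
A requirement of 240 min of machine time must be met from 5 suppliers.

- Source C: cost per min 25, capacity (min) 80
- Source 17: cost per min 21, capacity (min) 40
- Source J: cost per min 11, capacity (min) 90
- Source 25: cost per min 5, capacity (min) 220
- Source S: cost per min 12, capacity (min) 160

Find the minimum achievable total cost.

1320

Use suppliers in increasing cost order.
Take 220 from Source 25 at 5 — need 20 more.
Source J at 11: take 20 of its 90 — requirement met.
Source S, Source 17, Source C: unused.
Cost = 220×5 + 20×11 = 1320.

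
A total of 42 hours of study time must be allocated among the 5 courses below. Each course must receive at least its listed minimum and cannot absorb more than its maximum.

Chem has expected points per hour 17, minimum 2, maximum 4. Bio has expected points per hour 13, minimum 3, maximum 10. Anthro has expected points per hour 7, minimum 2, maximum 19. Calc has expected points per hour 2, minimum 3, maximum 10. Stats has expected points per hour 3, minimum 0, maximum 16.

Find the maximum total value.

355

Meeting every minimum uses 2+3+2+3+0 = 10 hours, leaving 32.
Rank by expected points per hour: Chem 17 > Bio 13 > Anthro 7 > Stats 3 > Calc 2.
Chem takes 2 more to reach its cap of 4 ; 30 left.
Give Bio 7 more to hit its cap of 10 ; 23 left.
Give Anthro 17 more to hit its cap of 19 ; 6 left.
Stats: +6 (room for 16) → 6. Pool exhausted.
Total = 17×4 + 13×10 + 7×19 + 2×3 + 3×6 = 355.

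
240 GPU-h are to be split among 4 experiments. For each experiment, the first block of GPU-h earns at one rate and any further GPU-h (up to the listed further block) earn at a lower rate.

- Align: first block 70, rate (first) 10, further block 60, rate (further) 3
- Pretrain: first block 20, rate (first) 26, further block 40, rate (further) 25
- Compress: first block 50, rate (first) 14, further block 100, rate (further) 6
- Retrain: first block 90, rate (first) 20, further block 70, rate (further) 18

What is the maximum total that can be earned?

Treat each block as its own option and order by rate: Pretrain/first 26 > Pretrain/second 25 > Retrain/first 20 > Retrain/second 18 > Compress/first 14 > Align/first 10 > Compress/second 6 > Align/second 3.
Pretrain first at 26: fill all 20 — 220 left.
Pretrain second at 25: fill all 40 — 180 left.
Retrain first at 20: fill all 90 — 90 left.
Retrain/second (18): +70 — 20 left.
Compress first at 14: only 20 left, fill 20.
Total = 26×20 + 25×40 + 20×90 + 18×70 + 14×20 = 4860.

4860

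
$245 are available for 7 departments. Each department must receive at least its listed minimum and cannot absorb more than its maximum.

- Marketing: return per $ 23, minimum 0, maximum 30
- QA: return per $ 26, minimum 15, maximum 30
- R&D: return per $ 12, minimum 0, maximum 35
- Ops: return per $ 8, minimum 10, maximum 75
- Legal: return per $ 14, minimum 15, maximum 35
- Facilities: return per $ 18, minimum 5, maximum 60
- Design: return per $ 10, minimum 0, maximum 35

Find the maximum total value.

Meeting every minimum uses 0+15+0+10+15+5+0 = 45 $, leaving 200.
Order the departments by return per $: QA 26 > Marketing 23 > Facilities 18 > Legal 14 > R&D 12 > Design 10 > Ops 8.
Give QA 15 more to hit its cap of 30 — 185 left.
Give Marketing 30 more to hit its cap of 30 — 155 left.
Give Facilities 55 more to hit its cap of 60 — 100 left.
Legal: +20 to 35 (cap) — 80 left.
R&D takes 35 more to reach its cap of 35 — 45 left.
Give Design 35 more to hit its cap of 35 — 10 left.
Ops: +10 (room for 65) → 20. Pool exhausted.
Total = 23×30 + 26×30 + 12×35 + 8×20 + 14×35 + 18×60 + 10×35 = 3970.

3970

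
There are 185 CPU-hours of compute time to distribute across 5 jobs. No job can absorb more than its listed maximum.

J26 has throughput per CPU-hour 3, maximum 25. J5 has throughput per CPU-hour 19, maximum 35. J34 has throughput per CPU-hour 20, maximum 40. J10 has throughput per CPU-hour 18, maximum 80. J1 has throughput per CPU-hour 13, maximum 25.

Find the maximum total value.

3245

Order the jobs by throughput per CPU-hour: J34 20 > J5 19 > J10 18 > J1 13 > J26 3.
J34 takes 40 to reach its cap of 40 — 145 left.
J5: +35 to 35 (cap) — 110 left.
Give J10 80 to hit its cap of 80 — 30 left.
Give J1 25 to hit its cap of 25 — 5 left.
J26 has room for 25 but only 5 remain, so it gets 5.
Total = 3×5 + 19×35 + 20×40 + 18×80 + 13×25 = 3245.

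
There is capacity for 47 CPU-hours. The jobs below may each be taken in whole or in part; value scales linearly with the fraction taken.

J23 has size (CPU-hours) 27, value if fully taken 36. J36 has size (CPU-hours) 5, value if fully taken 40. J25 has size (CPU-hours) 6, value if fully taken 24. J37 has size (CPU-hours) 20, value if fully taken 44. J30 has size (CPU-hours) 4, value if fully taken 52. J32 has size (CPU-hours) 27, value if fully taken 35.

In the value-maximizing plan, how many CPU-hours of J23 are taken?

Rank by value-to-size ratio: J30 52/4≈13, J36 40/5≈8, J25 24/6≈4, J37 44/20≈2.2, J23 36/27≈1.33, J32 35/27≈1.3.
All 4 CPU-hours of J30 fit (value 52) — 43 remain.
All 5 CPU-hours of J36 fit (value 40) — 38 remain.
All 6 CPU-hours of J25 fit (value 24) — 32 remain.
J37: take in full, 20 CPU-hours for value 44 — 12 left.
12 CPU-hours left: a 12/27 share of J23 gives 36×12/27 = 16.

12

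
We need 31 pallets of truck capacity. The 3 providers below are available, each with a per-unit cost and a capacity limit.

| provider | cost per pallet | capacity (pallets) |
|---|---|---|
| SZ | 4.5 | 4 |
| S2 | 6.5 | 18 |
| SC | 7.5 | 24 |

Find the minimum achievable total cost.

202.5

Cheapest first:
SZ at 4.5: take all 4 pallets ; 27 still needed.
Take 18 from S2 at 6.5 ; need 9 more.
Take 9 from SC at 7.5 to finish.
Cost = 4×4.5 + 18×6.5 + 9×7.5 = 202.5.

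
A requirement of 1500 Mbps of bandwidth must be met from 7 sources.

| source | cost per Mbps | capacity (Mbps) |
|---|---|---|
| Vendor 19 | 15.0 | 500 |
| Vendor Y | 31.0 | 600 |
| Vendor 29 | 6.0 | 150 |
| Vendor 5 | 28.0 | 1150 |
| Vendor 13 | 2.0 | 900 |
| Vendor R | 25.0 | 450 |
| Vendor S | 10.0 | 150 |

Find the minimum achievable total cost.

Fill from the cheapest source first.
Vendor 13 (2.0): use full 900 ; 600 Mbps to go.
Vendor 29 (6.0): use full 150 ; 450 Mbps to go.
Take 150 from Vendor S at 10.0 ; need 300 more.
Vendor 19 at 15.0: take 300 of its 500 ; requirement met.
Vendor R, Vendor 5, Vendor Y: unused.
Cost = 900×2.0 + 150×6.0 + 150×10.0 + 300×15.0 = 8700.

8700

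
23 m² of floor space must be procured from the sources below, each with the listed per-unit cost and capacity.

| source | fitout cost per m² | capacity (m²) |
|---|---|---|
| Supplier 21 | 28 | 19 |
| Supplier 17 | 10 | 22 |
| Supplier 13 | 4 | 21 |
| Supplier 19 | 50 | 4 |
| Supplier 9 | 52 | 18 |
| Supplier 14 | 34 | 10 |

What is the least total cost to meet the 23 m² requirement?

104

Cheapest first:
Supplier 13 (4): use full 21 — 2 m² to go.
Supplier 17 (10): take the remaining 2 — done.
Supplier 21, Supplier 14, Supplier 19, Supplier 9: unused.
Cost = 21×4 + 2×10 = 104.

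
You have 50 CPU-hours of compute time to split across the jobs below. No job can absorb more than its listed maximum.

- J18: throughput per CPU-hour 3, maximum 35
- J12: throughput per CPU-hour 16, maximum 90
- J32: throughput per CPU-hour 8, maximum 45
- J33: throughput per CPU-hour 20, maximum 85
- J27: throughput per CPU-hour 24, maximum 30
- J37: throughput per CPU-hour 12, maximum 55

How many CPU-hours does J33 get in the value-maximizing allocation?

Highest throughput per CPU-hour first: J27 24 > J33 20 > J12 16 > J37 12 > J32 8 > J18 3.
Give J27 30 to hit its cap of 30 → 20 left.
J33: +20 (room for 85) → 20. Pool exhausted.

20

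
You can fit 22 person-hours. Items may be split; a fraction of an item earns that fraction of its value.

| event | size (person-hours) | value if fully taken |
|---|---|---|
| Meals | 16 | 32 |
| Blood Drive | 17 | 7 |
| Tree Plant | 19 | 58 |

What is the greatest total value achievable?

64

Rank by value-to-size ratio: Tree Plant 58/19≈3.05, Meals 32/16≈2, Blood Drive 7/17≈0.412.
Take all of Tree Plant (19 person-hours, value 58) ; 3 person-hours left.
Fill the last 3 person-hours with part of Meals: 3/16 of it earns 6.
Total value = 64.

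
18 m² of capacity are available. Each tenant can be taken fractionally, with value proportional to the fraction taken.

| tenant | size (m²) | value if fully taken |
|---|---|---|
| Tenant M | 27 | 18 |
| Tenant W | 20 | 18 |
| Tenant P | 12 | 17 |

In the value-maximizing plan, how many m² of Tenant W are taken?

Rank by value-to-size ratio: Tenant P 17/12≈1.42, Tenant W 18/20≈0.9, Tenant M 18/27≈0.667.
Take all of Tenant P (12 m², value 17) ; 6 m² left.
6 m² left: a 6/20 share of Tenant W gives 18×6/20 = 5.4.

6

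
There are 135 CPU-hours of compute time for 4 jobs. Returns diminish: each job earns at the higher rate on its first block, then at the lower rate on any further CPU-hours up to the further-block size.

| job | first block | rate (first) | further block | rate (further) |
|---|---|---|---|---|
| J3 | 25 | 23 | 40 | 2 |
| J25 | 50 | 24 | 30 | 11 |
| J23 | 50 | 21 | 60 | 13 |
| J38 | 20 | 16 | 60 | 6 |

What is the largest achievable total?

2985

Order all 8 blocks by rate: J25/T1 24 > J3/T1 23 > J23/T1 21 > J38/T1 16 > J23/T2 13 > J25/T2 11 > J38/T2 6 > J3/T2 2.
Fill J25 T1 block (50 at 24) — 85 left.
J3 T1 at 23: fill all 25 — 60 left.
J23 T1 at 21: fill all 50 — 10 left.
J38 T1 at 16: only 10 left, fill 10.
Total = 24×50 + 23×25 + 21×50 + 16×10 = 2985.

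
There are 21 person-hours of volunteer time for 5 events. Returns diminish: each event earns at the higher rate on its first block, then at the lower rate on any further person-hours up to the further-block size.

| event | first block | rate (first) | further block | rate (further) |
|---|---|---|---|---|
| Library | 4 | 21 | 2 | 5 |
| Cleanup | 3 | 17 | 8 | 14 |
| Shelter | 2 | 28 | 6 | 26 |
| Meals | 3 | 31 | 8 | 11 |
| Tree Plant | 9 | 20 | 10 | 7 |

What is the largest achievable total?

Treat each block as its own option and order by rate: Meals/tier1 31 > Shelter/tier1 28 > Shelter/tier2 26 > Library/tier1 21 > Tree Plant/tier1 20 > Cleanup/tier1 17 > Cleanup/tier2 14 > Meals/tier2 11 > Tree Plant/tier2 7 > Library/tier2 5.
Fill Meals tier1 block (3 at 31) — 18 left.
Fill Shelter tier1 block (2 at 28) — 16 left.
Fill Shelter tier2 block (6 at 26) — 10 left.
Library tier1 at 21: fill all 4 — 6 left.
6 remain; put them into Tree Plant tier1 at 20.
Total = 31×3 + 28×2 + 26×6 + 21×4 + 20×6 = 509.

509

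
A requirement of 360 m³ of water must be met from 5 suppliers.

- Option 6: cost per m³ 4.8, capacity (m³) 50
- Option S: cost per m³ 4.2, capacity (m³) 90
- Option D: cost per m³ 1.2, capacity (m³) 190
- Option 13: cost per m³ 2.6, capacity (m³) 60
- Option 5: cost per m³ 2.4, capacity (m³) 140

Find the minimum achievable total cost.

642

Fill from the cheapest supplier first.
Take 190 from Option D at 1.2 → need 170 more.
Option 5 at 2.4: take all 140 m³ → 30 still needed.
Option 13 (2.6): take the remaining 30 → done.
Option S, Option 6: unused.
Cost = 190×1.2 + 140×2.4 + 30×2.6 = 642.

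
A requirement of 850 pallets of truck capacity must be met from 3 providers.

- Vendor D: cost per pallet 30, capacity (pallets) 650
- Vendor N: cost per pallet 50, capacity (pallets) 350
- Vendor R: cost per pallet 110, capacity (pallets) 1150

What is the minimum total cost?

29500

Use providers in increasing cost order.
Vendor D (30): use full 650 → 200 pallets to go.
Take 200 from Vendor N at 50 to finish.
Vendor R: unused.
Cost = 650×30 + 200×50 = 29500.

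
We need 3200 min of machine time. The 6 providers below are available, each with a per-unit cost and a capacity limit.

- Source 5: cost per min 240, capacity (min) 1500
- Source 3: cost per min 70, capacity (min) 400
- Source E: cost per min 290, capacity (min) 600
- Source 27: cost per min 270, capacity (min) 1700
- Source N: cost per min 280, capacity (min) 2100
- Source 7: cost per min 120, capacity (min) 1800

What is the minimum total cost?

Fill from the cheapest provider first.
Source 3 (70): use full 400 → 2800 min to go.
Source 7 at 120: take all 1800 min → 1000 still needed.
Source 5 at 240: take 1000 of its 1500 → requirement met.
Source 27, Source N, Source E: unused.
Cost = 400×70 + 1800×120 + 1000×240 = 484000.

484000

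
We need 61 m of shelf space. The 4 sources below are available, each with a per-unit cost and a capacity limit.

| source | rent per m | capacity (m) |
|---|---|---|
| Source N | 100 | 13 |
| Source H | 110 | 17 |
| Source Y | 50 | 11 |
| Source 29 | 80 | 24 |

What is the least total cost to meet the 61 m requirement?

5200

Cheapest first:
Source Y at 50: take all 11 m ; 50 still needed.
Source 29 (80): use full 24 ; 26 m to go.
Source N at 100: take all 13 m ; 13 still needed.
Source H at 110: take 13 of its 17 ; requirement met.
Cost = 11×50 + 24×80 + 13×100 + 13×110 = 5200.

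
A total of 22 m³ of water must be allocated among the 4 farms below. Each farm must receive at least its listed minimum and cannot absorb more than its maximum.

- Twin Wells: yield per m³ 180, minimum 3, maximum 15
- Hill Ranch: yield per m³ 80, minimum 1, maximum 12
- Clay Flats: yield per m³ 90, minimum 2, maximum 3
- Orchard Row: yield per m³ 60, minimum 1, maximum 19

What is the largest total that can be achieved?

Meeting every minimum uses 3+1+2+1 = 7 m³, leaving 15.
Rank by yield per m³: Twin Wells 180 > Clay Flats 90 > Hill Ranch 80 > Orchard Row 60.
Twin Wells: +12 to 15 (cap) → 3 left.
Give Clay Flats 1 more to hit its cap of 3 → 2 left.
Hill Ranch has room for 11 more but only 2 remain, so it gets 3.
Total = 180×15 + 80×3 + 90×3 + 60×1 = 3270.

3270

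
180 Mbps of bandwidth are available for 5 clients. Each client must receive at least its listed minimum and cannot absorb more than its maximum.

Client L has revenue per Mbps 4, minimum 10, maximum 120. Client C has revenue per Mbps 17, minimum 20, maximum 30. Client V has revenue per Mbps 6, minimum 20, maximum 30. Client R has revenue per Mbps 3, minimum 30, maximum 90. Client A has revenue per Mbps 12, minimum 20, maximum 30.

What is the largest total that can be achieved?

Meeting every minimum uses 10+20+20+30+20 = 100 Mbps, leaving 80.
Rank by revenue per Mbps: Client C 17 > Client A 12 > Client V 6 > Client L 4 > Client R 3.
Give Client C 10 more to hit its cap of 30 ; 70 left.
Client A: +10 to 30 (cap) ; 60 left.
Give Client V 10 more to hit its cap of 30 ; 50 left.
Client L: +50 (room for 110) → 60. Pool exhausted.
Total = 4×60 + 17×30 + 6×30 + 3×30 + 12×30 = 1380.

1380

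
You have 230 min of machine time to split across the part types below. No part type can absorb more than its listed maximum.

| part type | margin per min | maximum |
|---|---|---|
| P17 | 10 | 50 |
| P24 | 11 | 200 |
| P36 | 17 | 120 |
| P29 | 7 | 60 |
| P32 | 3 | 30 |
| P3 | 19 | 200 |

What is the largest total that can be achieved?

Rank by margin per min: P3 19 > P36 17 > P24 11 > P17 10 > P29 7 > P32 3.
P3 takes 200 to reach its cap of 200 — 30 left.
Only 30 left; P36 takes them to reach 30.
Total = 17×30 + 19×200 = 4310.

4310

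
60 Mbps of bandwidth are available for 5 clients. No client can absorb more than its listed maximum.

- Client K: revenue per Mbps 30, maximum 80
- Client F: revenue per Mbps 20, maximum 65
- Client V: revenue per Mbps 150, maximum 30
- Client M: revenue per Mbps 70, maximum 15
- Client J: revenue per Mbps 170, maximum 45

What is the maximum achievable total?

9900

Order the clients by revenue per Mbps: Client J 170 > Client V 150 > Client M 70 > Client K 30 > Client F 20.
Client J: +45 to 45 (cap) — 15 left.
Client V: +15 (room for 30) → 15. Pool exhausted.
Total = 150×15 + 170×45 = 9900.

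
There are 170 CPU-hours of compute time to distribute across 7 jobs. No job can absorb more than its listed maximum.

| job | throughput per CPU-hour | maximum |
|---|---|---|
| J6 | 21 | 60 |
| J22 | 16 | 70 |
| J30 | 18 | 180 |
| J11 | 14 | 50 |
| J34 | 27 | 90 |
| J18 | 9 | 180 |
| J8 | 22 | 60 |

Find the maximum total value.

Rank by throughput per CPU-hour: J34 27 > J8 22 > J6 21 > J30 18 > J22 16 > J11 14 > J18 9.
J34: +90 to 90 (cap) → 80 left.
J8: +60 to 60 (cap) → 20 left.
Only 20 left; J6 takes them to reach 20.
Total = 21×20 + 27×90 + 22×60 = 4170.

4170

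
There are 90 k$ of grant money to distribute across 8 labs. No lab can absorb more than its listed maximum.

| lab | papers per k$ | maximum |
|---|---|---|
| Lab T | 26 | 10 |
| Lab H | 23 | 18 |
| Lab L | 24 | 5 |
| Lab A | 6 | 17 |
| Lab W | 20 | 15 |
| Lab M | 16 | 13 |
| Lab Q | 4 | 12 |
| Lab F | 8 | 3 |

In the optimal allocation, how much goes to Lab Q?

9

Order the labs by papers per k$: Lab T 26 > Lab L 24 > Lab H 23 > Lab W 20 > Lab M 16 > Lab F 8 > Lab A 6 > Lab Q 4.
Lab T takes 10 to reach its cap of 10 ; 80 left.
Lab L: +5 to 5 (cap) ; 75 left.
Lab H: +18 to 18 (cap) ; 57 left.
Lab W: +15 to 15 (cap) ; 42 left.
Lab M: +13 to 13 (cap) ; 29 left.
Give Lab F 3 to hit its cap of 3 ; 26 left.
Lab A takes 17 to reach its cap of 17 ; 9 left.
Only 9 left; Lab Q takes them to reach 9.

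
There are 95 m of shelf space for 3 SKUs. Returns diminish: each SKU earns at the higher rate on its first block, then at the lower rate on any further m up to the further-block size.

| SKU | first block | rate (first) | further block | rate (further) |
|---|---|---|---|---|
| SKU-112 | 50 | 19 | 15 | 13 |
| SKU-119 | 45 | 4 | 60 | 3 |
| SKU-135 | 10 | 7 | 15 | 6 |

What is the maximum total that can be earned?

Rank every tier by rate: SKU-112/first 19 > SKU-112/second 13 > SKU-135/first 7 > SKU-135/second 6 > SKU-119/first 4 > SKU-119/second 3.
SKU-112/first (19): +50 ; 45 left.
Fill SKU-112 second block (15 at 13) ; 30 left.
SKU-135 first at 7: fill all 10 ; 20 left.
SKU-135/second (6): +15 ; 5 left.
5 remain; put them into SKU-119 first at 4.
Total = 19×50 + 13×15 + 7×10 + 6×15 + 4×5 = 1325.

1325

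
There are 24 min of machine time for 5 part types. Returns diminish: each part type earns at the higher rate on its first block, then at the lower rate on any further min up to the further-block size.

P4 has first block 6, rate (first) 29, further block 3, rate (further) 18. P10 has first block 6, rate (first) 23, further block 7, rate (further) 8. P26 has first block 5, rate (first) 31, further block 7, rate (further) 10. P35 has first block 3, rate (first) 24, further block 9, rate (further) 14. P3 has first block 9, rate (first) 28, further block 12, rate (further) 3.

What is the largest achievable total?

Rank every tier by rate: P26/first 31 > P4/first 29 > P3/first 28 > P35/first 24 > P10/first 23 > P4/second 18 > P35/second 14 > P26/second 10 > P10/second 8 > P3/second 3.
P26 first at 31: fill all 5 → 19 left.
Fill P4 first block (6 at 29) → 13 left.
P3/first (28): +9 → 4 left.
P35 first at 24: fill all 3 → 1 left.
1 remain; put them into P10 first at 23.
Total = 31×5 + 29×6 + 28×9 + 24×3 + 23×1 = 676.

676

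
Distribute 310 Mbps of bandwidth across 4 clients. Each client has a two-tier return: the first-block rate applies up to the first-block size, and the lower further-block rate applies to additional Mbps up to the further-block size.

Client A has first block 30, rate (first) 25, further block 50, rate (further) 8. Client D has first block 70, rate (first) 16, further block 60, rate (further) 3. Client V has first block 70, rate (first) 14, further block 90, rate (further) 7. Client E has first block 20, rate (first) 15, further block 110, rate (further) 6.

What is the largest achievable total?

Treat each block as its own option and order by rate: Client A/T1 25 > Client D/T1 16 > Client E/T1 15 > Client V/T1 14 > Client A/T2 8 > Client V/T2 7 > Client E/T2 6 > Client D/T2 3.
Client A/T1 (25): +30 ; 280 left.
Fill Client D T1 block (70 at 16) ; 210 left.
Client E T1 at 15: fill all 20 ; 190 left.
Fill Client V T1 block (70 at 14) ; 120 left.
Fill Client A T2 block (50 at 8) ; 70 left.
70 remain; put them into Client V T2 at 7.
Total = 25×30 + 16×70 + 15×20 + 14×70 + 8×50 + 7×70 = 4040.

4040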